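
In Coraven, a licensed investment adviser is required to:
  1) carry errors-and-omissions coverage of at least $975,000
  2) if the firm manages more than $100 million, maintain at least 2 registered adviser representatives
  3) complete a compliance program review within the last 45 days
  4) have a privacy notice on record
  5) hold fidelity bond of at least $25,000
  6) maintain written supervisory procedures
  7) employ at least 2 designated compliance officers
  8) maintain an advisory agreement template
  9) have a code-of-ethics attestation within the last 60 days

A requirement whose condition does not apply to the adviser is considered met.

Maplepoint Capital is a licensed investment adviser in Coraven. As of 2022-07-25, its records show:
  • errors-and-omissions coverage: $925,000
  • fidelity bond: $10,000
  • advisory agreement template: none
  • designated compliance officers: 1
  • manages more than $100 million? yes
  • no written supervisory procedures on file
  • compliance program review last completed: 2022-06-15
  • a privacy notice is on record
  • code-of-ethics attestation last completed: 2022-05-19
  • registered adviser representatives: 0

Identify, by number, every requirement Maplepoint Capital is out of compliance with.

1, 2, 5, 6, 7, 8, 9

1. errors-and-omissions coverage $925,000 < $975,000 → not met
2. condition 'manages more than $100 million' holds; registered adviser representatives 0 < 2 → not met
3. compliance program review 40 days ago vs limit 45 → met
4. privacy notice present → met
5. fidelity bond $10,000 < $25,000 → not met
6. written supervisory procedures absent → not met
7. designated compliance officers 1 < 2 → not met
8. advisory agreement template absent → not met
9. code-of-ethics attestation 67 days ago vs limit 60 → not met
Not met: 1, 2, 5, 6, 7, 8, 9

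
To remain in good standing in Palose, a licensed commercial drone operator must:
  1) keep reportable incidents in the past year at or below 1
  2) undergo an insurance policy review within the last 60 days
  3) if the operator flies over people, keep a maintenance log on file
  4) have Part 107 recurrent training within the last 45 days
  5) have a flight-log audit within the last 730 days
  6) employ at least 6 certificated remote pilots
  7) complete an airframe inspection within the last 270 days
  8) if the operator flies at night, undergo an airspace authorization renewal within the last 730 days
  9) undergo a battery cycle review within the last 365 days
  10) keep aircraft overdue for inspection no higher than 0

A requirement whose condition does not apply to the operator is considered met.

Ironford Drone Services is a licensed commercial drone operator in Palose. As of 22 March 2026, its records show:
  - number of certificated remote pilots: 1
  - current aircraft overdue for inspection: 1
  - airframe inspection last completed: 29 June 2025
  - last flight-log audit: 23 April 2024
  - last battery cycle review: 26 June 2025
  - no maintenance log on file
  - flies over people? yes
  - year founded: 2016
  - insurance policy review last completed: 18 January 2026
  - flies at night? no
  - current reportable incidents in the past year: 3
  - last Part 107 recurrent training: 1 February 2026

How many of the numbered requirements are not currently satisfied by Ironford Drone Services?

6

1. reportable incidents in the past year 3 > 1 → not met
2. insurance policy review 63 days ago vs limit 60 → not met
3. condition 'flies over people' holds; maintenance log absent → not met
4. Part 107 recurrent training 49 days ago vs limit 45 → not met
5. flight-log audit 698 days ago vs limit 730 → met
6. certificated remote pilots 1 < 6 → not met
7. airframe inspection 266 days ago vs limit 270 → met
8. condition 'flies at night' does not hold → requirement n/a → met
9. battery cycle review 269 days ago vs limit 365 → met
10. aircraft overdue for inspection 1 > 0 → not met
Not met: 6 of 10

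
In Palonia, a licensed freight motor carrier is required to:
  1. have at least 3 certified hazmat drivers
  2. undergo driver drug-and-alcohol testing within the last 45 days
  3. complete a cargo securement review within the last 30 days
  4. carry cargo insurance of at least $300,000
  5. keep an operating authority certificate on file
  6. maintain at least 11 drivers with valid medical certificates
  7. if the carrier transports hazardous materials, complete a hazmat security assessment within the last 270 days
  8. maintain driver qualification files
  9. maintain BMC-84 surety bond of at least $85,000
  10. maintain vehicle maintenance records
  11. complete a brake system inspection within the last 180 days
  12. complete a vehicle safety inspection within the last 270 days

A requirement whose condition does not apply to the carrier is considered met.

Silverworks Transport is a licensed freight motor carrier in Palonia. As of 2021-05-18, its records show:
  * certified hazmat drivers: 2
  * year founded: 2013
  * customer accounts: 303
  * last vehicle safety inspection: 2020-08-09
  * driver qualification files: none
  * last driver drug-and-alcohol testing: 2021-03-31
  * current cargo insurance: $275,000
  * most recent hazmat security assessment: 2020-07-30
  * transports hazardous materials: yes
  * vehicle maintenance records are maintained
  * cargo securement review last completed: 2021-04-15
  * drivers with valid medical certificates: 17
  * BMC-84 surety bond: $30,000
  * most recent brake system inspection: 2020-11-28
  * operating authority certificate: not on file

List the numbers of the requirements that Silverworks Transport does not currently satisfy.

1. certified hazmat drivers 2 < 3 → not met
2. driver drug-and-alcohol testing 48 days ago vs limit 45 → not met
3. cargo securement review 33 days ago vs limit 30 → not met
4. cargo insurance $275,000 < $300,000 → not met
5. operating authority certificate absent → not met
6. drivers with valid medical certificates 17 ≥ 11 → met
7. condition 'transports hazardous materials' holds; hazmat security assessment 292 days ago vs limit 270 → not met
8. driver qualification files absent → not met
9. BMC-84 surety bond $30,000 < $85,000 → not met
10. vehicle maintenance records present → met
11. brake system inspection 171 days ago vs limit 180 → met
12. vehicle safety inspection 282 days ago vs limit 270 → not met
Not met: 1, 2, 3, 4, 5, 7, 8, 9, 12

1, 2, 3, 4, 5, 7, 8, 9, 12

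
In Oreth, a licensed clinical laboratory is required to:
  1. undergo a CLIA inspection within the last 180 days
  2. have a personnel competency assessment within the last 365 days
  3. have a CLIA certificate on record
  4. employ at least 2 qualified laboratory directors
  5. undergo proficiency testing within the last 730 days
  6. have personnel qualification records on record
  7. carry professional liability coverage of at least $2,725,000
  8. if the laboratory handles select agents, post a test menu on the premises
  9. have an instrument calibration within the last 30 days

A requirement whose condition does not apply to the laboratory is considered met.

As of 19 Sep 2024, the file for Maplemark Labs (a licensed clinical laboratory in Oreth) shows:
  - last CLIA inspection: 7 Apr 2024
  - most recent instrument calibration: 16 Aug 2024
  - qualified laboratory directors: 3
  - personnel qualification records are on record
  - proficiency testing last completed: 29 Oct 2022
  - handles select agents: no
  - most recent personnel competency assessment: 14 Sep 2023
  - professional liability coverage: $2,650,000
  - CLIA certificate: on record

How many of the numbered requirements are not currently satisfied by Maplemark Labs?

1. CLIA inspection 165 days ago vs limit 180 → met
2. personnel competency assessment 371 days ago vs limit 365 → not met
3. CLIA certificate present → met
4. qualified laboratory directors 3 ≥ 2 → met
5. proficiency testing 691 days ago vs limit 730 → met
6. personnel qualification records present → met
7. professional liability coverage $2,650,000 < $2,725,000 → not met
8. condition 'handles select agents' does not hold → requirement n/a → met
9. instrument calibration 34 days ago vs limit 30 → not met
Not met: 3 of 9

3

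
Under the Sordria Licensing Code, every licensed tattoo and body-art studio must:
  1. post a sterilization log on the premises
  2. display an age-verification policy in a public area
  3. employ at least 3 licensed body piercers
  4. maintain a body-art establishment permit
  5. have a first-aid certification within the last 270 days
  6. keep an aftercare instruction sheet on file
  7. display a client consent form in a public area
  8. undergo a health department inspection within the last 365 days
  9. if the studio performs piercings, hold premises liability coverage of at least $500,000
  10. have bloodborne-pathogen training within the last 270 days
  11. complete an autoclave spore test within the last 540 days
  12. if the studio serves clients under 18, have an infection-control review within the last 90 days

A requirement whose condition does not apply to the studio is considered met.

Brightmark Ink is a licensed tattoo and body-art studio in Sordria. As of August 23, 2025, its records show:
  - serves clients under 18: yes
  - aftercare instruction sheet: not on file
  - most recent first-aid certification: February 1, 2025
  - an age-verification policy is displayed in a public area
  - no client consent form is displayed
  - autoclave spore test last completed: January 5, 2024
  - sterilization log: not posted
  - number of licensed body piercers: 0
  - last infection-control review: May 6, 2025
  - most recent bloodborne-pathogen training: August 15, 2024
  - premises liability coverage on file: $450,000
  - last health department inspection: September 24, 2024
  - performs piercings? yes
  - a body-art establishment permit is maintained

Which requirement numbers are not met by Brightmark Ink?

1, 3, 6, 7, 9, 10, 11, 12

1. sterilization log absent → not met
2. age-verification policy present → met
3. licensed body piercers 0 < 3 → not met
4. body-art establishment permit present → met
5. first-aid certification 203 days ago vs limit 270 → met
6. aftercare instruction sheet absent → not met
7. client consent form absent → not met
8. health department inspection 333 days ago vs limit 365 → met
9. condition 'performs piercings' holds; premises liability coverage $450,000 < $500,000 → not met
10. bloodborne-pathogen training 373 days ago vs limit 270 → not met
11. autoclave spore test 596 days ago vs limit 540 → not met
12. condition 'serves clients under 18' holds; infection-control review 109 days ago vs limit 90 → not met
Not met: 1, 3, 6, 7, 9, 10, 11, 12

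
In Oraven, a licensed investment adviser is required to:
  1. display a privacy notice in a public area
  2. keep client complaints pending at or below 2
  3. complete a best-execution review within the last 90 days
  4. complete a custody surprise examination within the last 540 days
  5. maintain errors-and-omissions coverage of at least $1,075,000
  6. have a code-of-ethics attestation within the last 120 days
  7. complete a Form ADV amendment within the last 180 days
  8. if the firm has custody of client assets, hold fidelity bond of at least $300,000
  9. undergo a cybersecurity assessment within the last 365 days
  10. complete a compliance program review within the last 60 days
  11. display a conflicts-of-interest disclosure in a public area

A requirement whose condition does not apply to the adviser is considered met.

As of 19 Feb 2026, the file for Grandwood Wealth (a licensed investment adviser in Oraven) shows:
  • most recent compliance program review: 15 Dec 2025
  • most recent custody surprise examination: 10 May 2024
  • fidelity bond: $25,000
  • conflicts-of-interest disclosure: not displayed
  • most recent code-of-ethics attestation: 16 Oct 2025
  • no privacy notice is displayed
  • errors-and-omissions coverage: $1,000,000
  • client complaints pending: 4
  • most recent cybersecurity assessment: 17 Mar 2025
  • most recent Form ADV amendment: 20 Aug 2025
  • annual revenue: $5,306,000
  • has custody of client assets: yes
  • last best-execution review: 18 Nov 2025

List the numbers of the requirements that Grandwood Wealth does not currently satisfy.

1, 2, 3, 4, 5, 6, 7, 8, 10, 11

1. privacy notice absent → not met
2. client complaints pending 4 > 2 → not met
3. best-execution review 93 days ago vs limit 90 → not met
4. custody surprise examination 650 days ago vs limit 540 → not met
5. errors-and-omissions coverage $1,000,000 < $1,075,000 → not met
6. code-of-ethics attestation 126 days ago vs limit 120 → not met
7. Form ADV amendment 183 days ago vs limit 180 → not met
8. condition 'has custody of client assets' holds; fidelity bond $25,000 < $300,000 → not met
9. cybersecurity assessment 339 days ago vs limit 365 → met
10. compliance program review 66 days ago vs limit 60 → not met
11. conflicts-of-interest disclosure absent → not met
Not met: 1, 2, 3, 4, 5, 6, 7, 8, 10, 11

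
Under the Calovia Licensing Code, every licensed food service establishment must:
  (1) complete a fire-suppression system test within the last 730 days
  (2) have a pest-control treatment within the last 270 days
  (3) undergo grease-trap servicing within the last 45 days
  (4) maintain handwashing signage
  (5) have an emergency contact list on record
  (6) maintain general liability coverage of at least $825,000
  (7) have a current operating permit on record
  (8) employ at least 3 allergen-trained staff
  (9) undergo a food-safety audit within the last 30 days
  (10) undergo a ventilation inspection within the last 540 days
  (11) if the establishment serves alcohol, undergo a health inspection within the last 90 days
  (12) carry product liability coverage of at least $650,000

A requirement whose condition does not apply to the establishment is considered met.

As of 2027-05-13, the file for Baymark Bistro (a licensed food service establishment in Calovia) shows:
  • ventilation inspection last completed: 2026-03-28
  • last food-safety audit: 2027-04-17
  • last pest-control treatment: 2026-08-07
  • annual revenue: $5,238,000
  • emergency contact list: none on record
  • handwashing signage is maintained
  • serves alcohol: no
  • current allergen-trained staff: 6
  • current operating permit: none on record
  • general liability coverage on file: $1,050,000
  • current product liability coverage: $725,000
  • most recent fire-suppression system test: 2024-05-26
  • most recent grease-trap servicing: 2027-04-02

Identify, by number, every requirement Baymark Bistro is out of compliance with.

1. fire-suppression system test 1082 days ago vs limit 730 → not met
2. pest-control treatment 279 days ago vs limit 270 → not met
3. grease-trap servicing 41 days ago vs limit 45 → met
4. handwashing signage present → met
5. emergency contact list absent → not met
6. general liability coverage $1,050,000 ≥ $825,000 → met
7. current operating permit absent → not met
8. allergen-trained staff 6 ≥ 3 → met
9. food-safety audit 26 days ago vs limit 30 → met
10. ventilation inspection 411 days ago vs limit 540 → met
11. condition 'serves alcohol' does not hold → requirement n/a → met
12. product liability coverage $725,000 ≥ $650,000 → met
Not met: 1, 2, 5, 7

1, 2, 5, 7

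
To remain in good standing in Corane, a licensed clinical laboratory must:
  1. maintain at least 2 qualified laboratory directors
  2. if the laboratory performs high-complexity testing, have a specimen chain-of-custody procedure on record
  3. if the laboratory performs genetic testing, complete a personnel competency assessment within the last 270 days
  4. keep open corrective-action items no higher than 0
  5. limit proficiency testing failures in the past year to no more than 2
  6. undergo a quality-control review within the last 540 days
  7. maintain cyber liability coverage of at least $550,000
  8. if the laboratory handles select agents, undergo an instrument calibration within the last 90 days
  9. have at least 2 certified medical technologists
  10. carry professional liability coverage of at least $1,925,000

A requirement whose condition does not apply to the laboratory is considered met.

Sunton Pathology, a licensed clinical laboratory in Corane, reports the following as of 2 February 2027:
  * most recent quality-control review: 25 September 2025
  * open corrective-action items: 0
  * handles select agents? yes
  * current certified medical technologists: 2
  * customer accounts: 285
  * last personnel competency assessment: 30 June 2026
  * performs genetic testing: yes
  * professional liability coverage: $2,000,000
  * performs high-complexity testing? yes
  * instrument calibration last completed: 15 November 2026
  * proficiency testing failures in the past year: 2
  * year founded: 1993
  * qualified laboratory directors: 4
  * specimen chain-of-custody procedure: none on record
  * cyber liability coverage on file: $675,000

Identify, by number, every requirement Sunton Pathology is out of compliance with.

1. qualified laboratory directors 4 ≥ 2 → met
2. condition 'performs high-complexity testing' holds; specimen chain-of-custody procedure absent → not met
3. condition 'performs genetic testing' holds; personnel competency assessment 217 days ago vs limit 270 → met
4. open corrective-action items 0 ≤ 0 → met
5. proficiency testing failures in the past year 2 ≤ 2 → met
6. quality-control review 495 days ago vs limit 540 → met
7. cyber liability coverage $675,000 ≥ $550,000 → met
8. condition 'handles select agents' holds; instrument calibration 79 days ago vs limit 90 → met
9. certified medical technologists 2 ≥ 2 → met
10. professional liability coverage $2,000,000 ≥ $1,925,000 → met
Not met: 2

2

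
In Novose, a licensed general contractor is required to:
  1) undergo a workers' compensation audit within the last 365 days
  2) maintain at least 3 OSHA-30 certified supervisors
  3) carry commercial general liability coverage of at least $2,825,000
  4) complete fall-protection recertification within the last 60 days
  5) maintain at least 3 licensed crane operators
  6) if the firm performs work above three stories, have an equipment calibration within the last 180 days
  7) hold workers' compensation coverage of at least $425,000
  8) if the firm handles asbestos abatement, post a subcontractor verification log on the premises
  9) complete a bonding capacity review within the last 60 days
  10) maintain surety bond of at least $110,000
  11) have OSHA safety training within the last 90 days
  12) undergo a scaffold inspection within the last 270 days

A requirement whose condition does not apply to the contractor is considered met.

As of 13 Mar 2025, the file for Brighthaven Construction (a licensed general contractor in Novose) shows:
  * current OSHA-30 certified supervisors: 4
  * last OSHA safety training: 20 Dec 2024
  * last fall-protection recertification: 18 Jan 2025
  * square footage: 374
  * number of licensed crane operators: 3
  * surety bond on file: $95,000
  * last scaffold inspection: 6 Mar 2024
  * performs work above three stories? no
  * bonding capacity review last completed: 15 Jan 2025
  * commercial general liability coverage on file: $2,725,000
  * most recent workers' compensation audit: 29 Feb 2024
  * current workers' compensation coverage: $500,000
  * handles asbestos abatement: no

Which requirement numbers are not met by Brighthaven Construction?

1. workers' compensation audit 378 days ago vs limit 365 → not met
2. OSHA-30 certified supervisors 4 ≥ 3 → met
3. commercial general liability coverage $2,725,000 < $2,825,000 → not met
4. fall-protection recertification 54 days ago vs limit 60 → met
5. licensed crane operators 3 ≥ 3 → met
6. condition 'performs work above three stories' does not hold → requirement n/a → met
7. workers' compensation coverage $500,000 ≥ $425,000 → met
8. condition 'handles asbestos abatement' does not hold → requirement n/a → met
9. bonding capacity review 57 days ago vs limit 60 → met
10. surety bond $95,000 < $110,000 → not met
11. OSHA safety training 83 days ago vs limit 90 → met
12. scaffold inspection 372 days ago vs limit 270 → not met
Not met: 1, 3, 10, 12

1, 3, 10, 12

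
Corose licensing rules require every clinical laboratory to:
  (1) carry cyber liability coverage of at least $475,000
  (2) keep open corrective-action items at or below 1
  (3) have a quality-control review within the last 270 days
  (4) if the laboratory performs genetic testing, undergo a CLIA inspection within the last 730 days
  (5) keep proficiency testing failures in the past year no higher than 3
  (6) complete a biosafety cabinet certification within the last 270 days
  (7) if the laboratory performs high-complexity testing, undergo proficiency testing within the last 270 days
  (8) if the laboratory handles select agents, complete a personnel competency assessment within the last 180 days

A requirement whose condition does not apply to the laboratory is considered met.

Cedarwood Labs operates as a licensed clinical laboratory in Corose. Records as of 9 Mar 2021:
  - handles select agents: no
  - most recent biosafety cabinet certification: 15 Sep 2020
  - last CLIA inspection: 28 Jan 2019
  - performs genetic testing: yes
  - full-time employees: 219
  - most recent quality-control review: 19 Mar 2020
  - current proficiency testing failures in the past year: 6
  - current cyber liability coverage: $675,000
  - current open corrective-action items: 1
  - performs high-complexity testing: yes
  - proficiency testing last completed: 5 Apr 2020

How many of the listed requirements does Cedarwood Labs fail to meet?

4

1. cyber liability coverage $675,000 ≥ $475,000 → met
2. open corrective-action items 1 ≤ 1 → met
3. quality-control review 355 days ago vs limit 270 → not met
4. condition 'performs genetic testing' holds; CLIA inspection 771 days ago vs limit 730 → not met
5. proficiency testing failures in the past year 6 > 3 → not met
6. biosafety cabinet certification 175 days ago vs limit 270 → met
7. condition 'performs high-complexity testing' holds; proficiency testing 338 days ago vs limit 270 → not met
8. condition 'handles select agents' does not hold → requirement n/a → met
Not met: 4 of 8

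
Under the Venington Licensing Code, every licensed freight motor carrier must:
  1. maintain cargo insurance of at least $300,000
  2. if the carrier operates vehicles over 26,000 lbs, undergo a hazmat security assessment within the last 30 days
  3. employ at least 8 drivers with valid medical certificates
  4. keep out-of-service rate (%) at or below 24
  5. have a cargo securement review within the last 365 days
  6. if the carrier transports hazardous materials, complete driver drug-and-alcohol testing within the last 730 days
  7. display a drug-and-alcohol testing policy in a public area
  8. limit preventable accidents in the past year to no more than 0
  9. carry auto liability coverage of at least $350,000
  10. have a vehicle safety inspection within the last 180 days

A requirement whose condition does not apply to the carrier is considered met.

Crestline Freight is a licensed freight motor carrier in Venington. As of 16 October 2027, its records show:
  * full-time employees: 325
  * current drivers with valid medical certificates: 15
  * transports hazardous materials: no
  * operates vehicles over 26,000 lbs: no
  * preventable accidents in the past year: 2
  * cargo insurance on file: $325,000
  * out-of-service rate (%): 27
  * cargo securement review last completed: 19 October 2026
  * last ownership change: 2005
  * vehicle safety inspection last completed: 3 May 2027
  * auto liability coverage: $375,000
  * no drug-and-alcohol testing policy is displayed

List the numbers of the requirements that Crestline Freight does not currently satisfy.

1. cargo insurance $325,000 ≥ $300,000 → met
2. condition 'operates vehicles over 26,000 lbs' does not hold → requirement n/a → met
3. drivers with valid medical certificates 15 ≥ 8 → met
4. out-of-service rate (%) 27 > 24 → not met
5. cargo securement review 362 days ago vs limit 365 → met
6. condition 'transports hazardous materials' does not hold → requirement n/a → met
7. drug-and-alcohol testing policy absent → not met
8. preventable accidents in the past year 2 > 0 → not met
9. auto liability coverage $375,000 ≥ $350,000 → met
10. vehicle safety inspection 166 days ago vs limit 180 → met
Not met: 4, 7, 8

4, 7, 8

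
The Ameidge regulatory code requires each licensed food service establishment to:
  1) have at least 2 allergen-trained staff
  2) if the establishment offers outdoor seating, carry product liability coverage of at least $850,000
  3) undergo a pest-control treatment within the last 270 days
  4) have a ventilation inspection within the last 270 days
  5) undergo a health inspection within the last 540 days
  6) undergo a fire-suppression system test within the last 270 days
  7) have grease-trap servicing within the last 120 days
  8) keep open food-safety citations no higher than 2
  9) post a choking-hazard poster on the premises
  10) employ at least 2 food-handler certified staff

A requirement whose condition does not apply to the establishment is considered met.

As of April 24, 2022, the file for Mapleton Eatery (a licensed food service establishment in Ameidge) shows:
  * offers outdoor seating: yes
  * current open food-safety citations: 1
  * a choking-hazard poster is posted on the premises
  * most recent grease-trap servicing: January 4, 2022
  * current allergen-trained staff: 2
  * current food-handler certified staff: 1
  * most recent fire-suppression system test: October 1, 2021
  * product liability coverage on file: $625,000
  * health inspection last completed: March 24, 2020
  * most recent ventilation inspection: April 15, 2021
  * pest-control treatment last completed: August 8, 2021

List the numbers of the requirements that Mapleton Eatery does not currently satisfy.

2, 4, 5, 10

1. allergen-trained staff 2 ≥ 2 → met
2. condition 'offers outdoor seating' holds; product liability coverage $625,000 < $850,000 → not met
3. pest-control treatment 259 days ago vs limit 270 → met
4. ventilation inspection 374 days ago vs limit 270 → not met
5. health inspection 761 days ago vs limit 540 → not met
6. fire-suppression system test 205 days ago vs limit 270 → met
7. grease-trap servicing 110 days ago vs limit 120 → met
8. open food-safety citations 1 ≤ 2 → met
9. choking-hazard poster present → met
10. food-handler certified staff 1 < 2 → not met
Not met: 2, 4, 5, 10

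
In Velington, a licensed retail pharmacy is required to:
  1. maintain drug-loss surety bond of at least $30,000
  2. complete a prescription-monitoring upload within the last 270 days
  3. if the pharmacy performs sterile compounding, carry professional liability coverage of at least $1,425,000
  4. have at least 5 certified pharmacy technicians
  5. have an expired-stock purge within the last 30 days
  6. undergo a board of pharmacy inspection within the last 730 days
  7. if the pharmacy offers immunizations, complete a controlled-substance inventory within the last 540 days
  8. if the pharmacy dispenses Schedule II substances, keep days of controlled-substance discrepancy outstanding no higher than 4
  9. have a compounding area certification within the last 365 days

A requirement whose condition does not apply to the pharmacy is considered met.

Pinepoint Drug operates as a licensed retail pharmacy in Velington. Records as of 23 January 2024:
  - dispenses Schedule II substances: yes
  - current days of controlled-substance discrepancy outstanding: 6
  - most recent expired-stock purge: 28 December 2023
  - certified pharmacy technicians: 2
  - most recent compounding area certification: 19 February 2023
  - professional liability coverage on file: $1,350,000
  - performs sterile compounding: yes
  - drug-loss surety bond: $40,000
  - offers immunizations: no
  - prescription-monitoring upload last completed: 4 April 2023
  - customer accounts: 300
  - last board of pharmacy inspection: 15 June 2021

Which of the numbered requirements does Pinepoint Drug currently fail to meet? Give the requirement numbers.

1. drug-loss surety bond $40,000 ≥ $30,000 → met
2. prescription-monitoring upload 294 days ago vs limit 270 → not met
3. condition 'performs sterile compounding' holds; professional liability coverage $1,350,000 < $1,425,000 → not met
4. certified pharmacy technicians 2 < 5 → not met
5. expired-stock purge 26 days ago vs limit 30 → met
6. board of pharmacy inspection 952 days ago vs limit 730 → not met
7. condition 'offers immunizations' does not hold → requirement n/a → met
8. condition 'dispenses Schedule II substances' holds; days of controlled-substance discrepancy outstanding 6 > 4 → not met
9. compounding area certification 338 days ago vs limit 365 → met
Not met: 2, 3, 4, 6, 8

2, 3, 4, 6, 8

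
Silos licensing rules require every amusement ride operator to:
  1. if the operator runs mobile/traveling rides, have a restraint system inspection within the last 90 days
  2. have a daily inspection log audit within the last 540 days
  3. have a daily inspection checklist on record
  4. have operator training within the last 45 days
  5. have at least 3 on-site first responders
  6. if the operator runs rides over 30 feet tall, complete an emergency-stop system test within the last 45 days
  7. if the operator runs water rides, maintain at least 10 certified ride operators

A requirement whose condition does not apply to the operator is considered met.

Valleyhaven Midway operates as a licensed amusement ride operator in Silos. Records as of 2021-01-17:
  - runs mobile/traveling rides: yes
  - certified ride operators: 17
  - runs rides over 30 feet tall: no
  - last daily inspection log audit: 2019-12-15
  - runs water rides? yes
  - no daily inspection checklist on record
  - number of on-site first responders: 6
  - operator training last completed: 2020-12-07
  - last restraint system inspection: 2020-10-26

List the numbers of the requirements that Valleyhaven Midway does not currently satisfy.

1. condition 'runs mobile/traveling rides' holds; restraint system inspection 83 days ago vs limit 90 → met
2. daily inspection log audit 399 days ago vs limit 540 → met
3. daily inspection checklist absent → not met
4. operator training 41 days ago vs limit 45 → met
5. on-site first responders 6 ≥ 3 → met
6. condition 'runs rides over 30 feet tall' does not hold → requirement n/a → met
7. condition 'runs water rides' holds; certified ride operators 17 ≥ 10 → met
Not met: 3

3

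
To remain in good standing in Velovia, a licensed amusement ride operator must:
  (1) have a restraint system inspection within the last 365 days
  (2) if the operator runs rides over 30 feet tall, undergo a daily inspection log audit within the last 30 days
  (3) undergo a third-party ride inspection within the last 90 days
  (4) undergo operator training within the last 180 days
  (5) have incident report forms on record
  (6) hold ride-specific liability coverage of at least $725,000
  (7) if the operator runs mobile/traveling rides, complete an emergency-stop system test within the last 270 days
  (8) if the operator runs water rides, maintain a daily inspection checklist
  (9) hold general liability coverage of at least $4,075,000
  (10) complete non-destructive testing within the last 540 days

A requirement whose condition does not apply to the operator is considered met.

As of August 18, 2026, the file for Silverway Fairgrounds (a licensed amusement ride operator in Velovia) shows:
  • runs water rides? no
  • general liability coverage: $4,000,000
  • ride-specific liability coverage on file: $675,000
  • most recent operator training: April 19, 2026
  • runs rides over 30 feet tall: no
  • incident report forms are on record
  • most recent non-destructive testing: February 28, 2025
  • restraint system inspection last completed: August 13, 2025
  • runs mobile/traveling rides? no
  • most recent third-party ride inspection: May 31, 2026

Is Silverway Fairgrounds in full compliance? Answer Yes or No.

1. restraint system inspection 370 days ago vs limit 365 → not met
2. condition 'runs rides over 30 feet tall' does not hold → requirement n/a → met
3. third-party ride inspection 79 days ago vs limit 90 → met
4. operator training 121 days ago vs limit 180 → met
5. incident report forms present → met
6. ride-specific liability coverage $675,000 < $725,000 → not met
7. condition 'runs mobile/traveling rides' does not hold → requirement n/a → met
8. condition 'runs water rides' does not hold → requirement n/a → met
9. general liability coverage $4,000,000 < $4,075,000 → not met
10. non-destructive testing 536 days ago vs limit 540 → met
Not met: 1, 6, 9

No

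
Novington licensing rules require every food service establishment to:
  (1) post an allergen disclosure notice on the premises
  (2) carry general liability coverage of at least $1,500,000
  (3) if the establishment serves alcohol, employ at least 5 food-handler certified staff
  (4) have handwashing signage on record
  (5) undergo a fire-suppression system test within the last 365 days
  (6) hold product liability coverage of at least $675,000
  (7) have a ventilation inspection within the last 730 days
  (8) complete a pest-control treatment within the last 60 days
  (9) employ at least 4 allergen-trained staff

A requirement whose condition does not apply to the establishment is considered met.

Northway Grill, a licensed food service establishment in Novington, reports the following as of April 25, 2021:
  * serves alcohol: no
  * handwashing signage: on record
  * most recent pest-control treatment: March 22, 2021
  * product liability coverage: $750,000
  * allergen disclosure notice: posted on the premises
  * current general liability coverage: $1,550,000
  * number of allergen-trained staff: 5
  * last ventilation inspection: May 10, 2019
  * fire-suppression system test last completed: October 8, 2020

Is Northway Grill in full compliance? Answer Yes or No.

1. allergen disclosure notice present → met
2. general liability coverage $1,550,000 ≥ $1,500,000 → met
3. condition 'serves alcohol' does not hold → requirement n/a → met
4. handwashing signage present → met
5. fire-suppression system test 199 days ago vs limit 365 → met
6. product liability coverage $750,000 ≥ $675,000 → met
7. ventilation inspection 716 days ago vs limit 730 → met
8. pest-control treatment 34 days ago vs limit 60 → met
9. allergen-trained staff 5 ≥ 4 → met
All met.

Yes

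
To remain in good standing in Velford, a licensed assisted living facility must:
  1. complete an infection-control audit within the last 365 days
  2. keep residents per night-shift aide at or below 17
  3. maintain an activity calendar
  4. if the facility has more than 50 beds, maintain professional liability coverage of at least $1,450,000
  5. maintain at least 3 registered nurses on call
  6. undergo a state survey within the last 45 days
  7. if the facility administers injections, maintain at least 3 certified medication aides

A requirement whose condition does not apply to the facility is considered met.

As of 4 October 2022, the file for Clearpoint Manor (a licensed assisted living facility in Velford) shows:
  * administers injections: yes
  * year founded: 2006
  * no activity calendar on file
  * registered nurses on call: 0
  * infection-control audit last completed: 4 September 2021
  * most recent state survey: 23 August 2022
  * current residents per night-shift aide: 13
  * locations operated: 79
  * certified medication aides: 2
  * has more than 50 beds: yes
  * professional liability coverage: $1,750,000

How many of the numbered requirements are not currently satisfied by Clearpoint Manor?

1. infection-control audit 395 days ago vs limit 365 → not met
2. residents per night-shift aide 13 ≤ 17 → met
3. activity calendar absent → not met
4. condition 'has more than 50 beds' holds; professional liability coverage $1,750,000 ≥ $1,450,000 → met
5. registered nurses on call 0 < 3 → not met
6. state survey 42 days ago vs limit 45 → met
7. condition 'administers injections' holds; certified medication aides 2 < 3 → not met
Not met: 4 of 7

4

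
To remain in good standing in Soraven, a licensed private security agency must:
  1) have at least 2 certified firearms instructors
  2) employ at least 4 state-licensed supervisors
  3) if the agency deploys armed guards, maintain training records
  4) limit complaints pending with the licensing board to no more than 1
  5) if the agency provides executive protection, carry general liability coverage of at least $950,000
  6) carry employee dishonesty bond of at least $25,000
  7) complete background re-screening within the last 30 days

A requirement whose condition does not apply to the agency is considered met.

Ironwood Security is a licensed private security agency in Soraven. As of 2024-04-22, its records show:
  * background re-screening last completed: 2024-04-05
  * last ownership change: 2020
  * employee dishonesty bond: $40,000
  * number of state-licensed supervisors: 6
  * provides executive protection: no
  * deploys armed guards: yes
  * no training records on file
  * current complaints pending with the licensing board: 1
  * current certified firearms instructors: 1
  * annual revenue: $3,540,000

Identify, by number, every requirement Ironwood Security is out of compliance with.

1. certified firearms instructors 1 < 2 → not met
2. state-licensed supervisors 6 ≥ 4 → met
3. condition 'deploys armed guards' holds; training records absent → not met
4. complaints pending with the licensing board 1 ≤ 1 → met
5. condition 'provides executive protection' does not hold → requirement n/a → met
6. employee dishonesty bond $40,000 ≥ $25,000 → met
7. background re-screening 17 days ago vs limit 30 → met
Not met: 1, 3

1, 3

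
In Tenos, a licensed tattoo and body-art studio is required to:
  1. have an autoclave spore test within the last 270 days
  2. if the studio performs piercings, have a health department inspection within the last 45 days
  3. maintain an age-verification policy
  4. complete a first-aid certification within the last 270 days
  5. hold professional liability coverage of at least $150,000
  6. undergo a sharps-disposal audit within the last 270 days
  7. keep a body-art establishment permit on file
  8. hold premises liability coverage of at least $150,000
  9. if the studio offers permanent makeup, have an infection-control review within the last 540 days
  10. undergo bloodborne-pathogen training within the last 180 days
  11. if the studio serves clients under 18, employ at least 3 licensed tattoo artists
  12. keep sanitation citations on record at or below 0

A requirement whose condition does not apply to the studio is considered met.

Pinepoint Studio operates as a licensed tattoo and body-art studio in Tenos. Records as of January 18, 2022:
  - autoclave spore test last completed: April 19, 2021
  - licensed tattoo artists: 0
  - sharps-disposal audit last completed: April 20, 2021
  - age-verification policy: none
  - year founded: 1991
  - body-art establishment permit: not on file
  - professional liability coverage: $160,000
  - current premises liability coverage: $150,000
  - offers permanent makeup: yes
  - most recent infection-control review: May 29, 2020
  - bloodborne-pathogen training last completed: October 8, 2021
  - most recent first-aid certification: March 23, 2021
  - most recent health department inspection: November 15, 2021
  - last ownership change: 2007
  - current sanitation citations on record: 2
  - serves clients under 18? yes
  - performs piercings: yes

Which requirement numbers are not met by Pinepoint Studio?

1, 2, 3, 4, 6, 7, 9, 11, 12

1. autoclave spore test 274 days ago vs limit 270 → not met
2. condition 'performs piercings' holds; health department inspection 64 days ago vs limit 45 → not met
3. age-verification policy absent → not met
4. first-aid certification 301 days ago vs limit 270 → not met
5. professional liability coverage $160,000 ≥ $150,000 → met
6. sharps-disposal audit 273 days ago vs limit 270 → not met
7. body-art establishment permit absent → not met
8. premises liability coverage $150,000 ≥ $150,000 → met
9. condition 'offers permanent makeup' holds; infection-control review 599 days ago vs limit 540 → not met
10. bloodborne-pathogen training 102 days ago vs limit 180 → met
11. condition 'serves clients under 18' holds; licensed tattoo artists 0 < 3 → not met
12. sanitation citations on record 2 > 0 → not met
Not met: 1, 2, 3, 4, 6, 7, 9, 11, 12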